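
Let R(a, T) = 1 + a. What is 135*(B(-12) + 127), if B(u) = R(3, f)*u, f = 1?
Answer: 10665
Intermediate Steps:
B(u) = 4*u (B(u) = (1 + 3)*u = 4*u)
135*(B(-12) + 127) = 135*(4*(-12) + 127) = 135*(-48 + 127) = 135*79 = 10665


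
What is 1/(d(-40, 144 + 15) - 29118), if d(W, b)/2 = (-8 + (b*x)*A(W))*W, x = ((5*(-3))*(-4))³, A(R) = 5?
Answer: -1/13737628478 ≈ -7.2793e-11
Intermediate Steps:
x = 216000 (x = (-15*(-4))³ = 60³ = 216000)
d(W, b) = 2*W*(-8 + 1080000*b) (d(W, b) = 2*((-8 + (b*216000)*5)*W) = 2*((-8 + (216000*b)*5)*W) = 2*((-8 + 1080000*b)*W) = 2*(W*(-8 + 1080000*b)) = 2*W*(-8 + 1080000*b))
1/(d(-40, 144 + 15) - 29118) = 1/(16*(-40)*(-1 + 135000*(144 + 15)) - 29118) = 1/(16*(-40)*(-1 + 135000*159) - 29118) = 1/(16*(-40)*(-1 + 21465000) - 29118) = 1/(16*(-40)*21464999 - 29118) = 1/(-13737599360 - 29118) = 1/(-13737628478) = -1/13737628478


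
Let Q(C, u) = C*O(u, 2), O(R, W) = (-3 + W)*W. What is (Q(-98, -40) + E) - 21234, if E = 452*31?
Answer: -7026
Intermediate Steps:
E = 14012
O(R, W) = W*(-3 + W)
Q(C, u) = -2*C (Q(C, u) = C*(2*(-3 + 2)) = C*(2*(-1)) = C*(-2) = -2*C)
(Q(-98, -40) + E) - 21234 = (-2*(-98) + 14012) - 21234 = (196 + 14012) - 21234 = 14208 - 21234 = -7026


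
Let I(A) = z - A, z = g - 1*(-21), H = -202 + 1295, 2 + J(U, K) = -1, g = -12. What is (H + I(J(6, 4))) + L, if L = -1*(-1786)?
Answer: 2891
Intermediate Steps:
J(U, K) = -3 (J(U, K) = -2 - 1 = -3)
H = 1093
z = 9 (z = -12 - 1*(-21) = -12 + 21 = 9)
I(A) = 9 - A
L = 1786
(H + I(J(6, 4))) + L = (1093 + (9 - 1*(-3))) + 1786 = (1093 + (9 + 3)) + 1786 = (1093 + 12) + 1786 = 1105 + 1786 = 2891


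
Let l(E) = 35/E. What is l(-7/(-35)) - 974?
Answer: -799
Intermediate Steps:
l(-7/(-35)) - 974 = 35/((-7/(-35))) - 974 = 35/((-7*(-1/35))) - 974 = 35/(1/5) - 974 = 35*5 - 974 = 175 - 974 = -799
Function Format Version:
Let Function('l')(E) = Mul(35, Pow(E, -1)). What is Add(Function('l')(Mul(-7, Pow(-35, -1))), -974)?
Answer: -799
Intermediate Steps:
Add(Function('l')(Mul(-7, Pow(-35, -1))), -974) = Add(Mul(35, Pow(Mul(-7, Pow(-35, -1)), -1)), -974) = Add(Mul(35, Pow(Mul(-7, Rational(-1, 35)), -1)), -974) = Add(Mul(35, Pow(Rational(1, 5), -1)), -974) = Add(Mul(35, 5), -974) = Add(175, -974) = -799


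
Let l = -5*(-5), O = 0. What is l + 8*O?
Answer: 25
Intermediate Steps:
l = 25
l + 8*O = 25 + 8*0 = 25 + 0 = 25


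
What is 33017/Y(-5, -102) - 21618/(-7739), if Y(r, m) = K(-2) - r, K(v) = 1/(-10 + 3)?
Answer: 1789364953/263126 ≈ 6800.4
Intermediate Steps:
K(v) = -⅐ (K(v) = 1/(-7) = -⅐)
Y(r, m) = -⅐ - r
33017/Y(-5, -102) - 21618/(-7739) = 33017/(-⅐ - 1*(-5)) - 21618/(-7739) = 33017/(-⅐ + 5) - 21618*(-1/7739) = 33017/(34/7) + 21618/7739 = 33017*(7/34) + 21618/7739 = 231119/34 + 21618/7739 = 1789364953/263126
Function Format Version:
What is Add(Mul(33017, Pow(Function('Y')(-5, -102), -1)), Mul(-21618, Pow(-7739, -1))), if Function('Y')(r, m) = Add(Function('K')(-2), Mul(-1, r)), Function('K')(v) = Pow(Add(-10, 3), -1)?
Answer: Rational(1789364953, 263126) ≈ 6800.4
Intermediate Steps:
Function('K')(v) = Rational(-1, 7) (Function('K')(v) = Pow(-7, -1) = Rational(-1, 7))
Function('Y')(r, m) = Add(Rational(-1, 7), Mul(-1, r))
Add(Mul(33017, Pow(Function('Y')(-5, -102), -1)), Mul(-21618, Pow(-7739, -1))) = Add(Mul(33017, Pow(Add(Rational(-1, 7), Mul(-1, -5)), -1)), Mul(-21618, Pow(-7739, -1))) = Add(Mul(33017, Pow(Add(Rational(-1, 7), 5), -1)), Mul(-21618, Rational(-1, 7739))) = Add(Mul(33017, Pow(Rational(34, 7), -1)), Rational(21618, 7739)) = Add(Mul(33017, Rational(7, 34)), Rational(21618, 7739)) = Add(Rational(231119, 34), Rational(21618, 7739)) = Rational(1789364953, 263126)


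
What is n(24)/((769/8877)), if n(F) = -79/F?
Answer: -233761/6152 ≈ -37.998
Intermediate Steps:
n(24)/((769/8877)) = (-79/24)/((769/8877)) = (-79*1/24)/((769*(1/8877))) = -79/(24*769/8877) = -79/24*8877/769 = -233761/6152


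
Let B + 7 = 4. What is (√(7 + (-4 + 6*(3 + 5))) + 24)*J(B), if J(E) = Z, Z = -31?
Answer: -744 - 31*√51 ≈ -965.38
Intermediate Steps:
B = -3 (B = -7 + 4 = -3)
J(E) = -31
(√(7 + (-4 + 6*(3 + 5))) + 24)*J(B) = (√(7 + (-4 + 6*(3 + 5))) + 24)*(-31) = (√(7 + (-4 + 6*8)) + 24)*(-31) = (√(7 + (-4 + 48)) + 24)*(-31) = (√(7 + 44) + 24)*(-31) = (√51 + 24)*(-31) = (24 + √51)*(-31) = -744 - 31*√51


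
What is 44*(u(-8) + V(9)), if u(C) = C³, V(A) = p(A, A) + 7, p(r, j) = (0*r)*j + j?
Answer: -21824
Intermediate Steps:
p(r, j) = j (p(r, j) = 0*j + j = 0 + j = j)
V(A) = 7 + A (V(A) = A + 7 = 7 + A)
44*(u(-8) + V(9)) = 44*((-8)³ + (7 + 9)) = 44*(-512 + 16) = 44*(-496) = -21824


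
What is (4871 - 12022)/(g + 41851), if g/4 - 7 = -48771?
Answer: 7151/153205 ≈ 0.046676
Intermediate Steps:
g = -195056 (g = 28 + 4*(-48771) = 28 - 195084 = -195056)
(4871 - 12022)/(g + 41851) = (4871 - 12022)/(-195056 + 41851) = -7151/(-153205) = -7151*(-1/153205) = 7151/153205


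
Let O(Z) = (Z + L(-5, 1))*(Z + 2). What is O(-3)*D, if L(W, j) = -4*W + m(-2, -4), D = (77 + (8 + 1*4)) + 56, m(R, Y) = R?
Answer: -2175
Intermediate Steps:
D = 145 (D = (77 + (8 + 4)) + 56 = (77 + 12) + 56 = 89 + 56 = 145)
L(W, j) = -2 - 4*W (L(W, j) = -4*W - 2 = -2 - 4*W)
O(Z) = (2 + Z)*(18 + Z) (O(Z) = (Z + (-2 - 4*(-5)))*(Z + 2) = (Z + (-2 + 20))*(2 + Z) = (Z + 18)*(2 + Z) = (18 + Z)*(2 + Z) = (2 + Z)*(18 + Z))
O(-3)*D = (36 + (-3)² + 20*(-3))*145 = (36 + 9 - 60)*145 = -15*145 = -2175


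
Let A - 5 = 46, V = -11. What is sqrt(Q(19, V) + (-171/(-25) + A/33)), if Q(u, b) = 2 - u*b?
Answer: sqrt(663641)/55 ≈ 14.812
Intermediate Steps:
A = 51 (A = 5 + 46 = 51)
Q(u, b) = 2 - b*u
sqrt(Q(19, V) + (-171/(-25) + A/33)) = sqrt((2 - 1*(-11)*19) + (-171/(-25) + 51/33)) = sqrt((2 + 209) + (-171*(-1/25) + 51*(1/33))) = sqrt(211 + (171/25 + 17/11)) = sqrt(211 + 2306/275) = sqrt(60331/275) = sqrt(663641)/55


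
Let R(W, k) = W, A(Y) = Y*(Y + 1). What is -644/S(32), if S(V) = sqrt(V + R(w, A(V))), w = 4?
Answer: -322/3 ≈ -107.33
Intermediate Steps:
A(Y) = Y*(1 + Y)
S(V) = sqrt(4 + V) (S(V) = sqrt(V + 4) = sqrt(4 + V))
-644/S(32) = -644/sqrt(4 + 32) = -644/(sqrt(36)) = -644/6 = -644*1/6 = -322/3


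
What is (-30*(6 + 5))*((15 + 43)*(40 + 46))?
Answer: -1646040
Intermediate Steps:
(-30*(6 + 5))*((15 + 43)*(40 + 46)) = (-30*11)*(58*86) = -30*11*4988 = -330*4988 = -1646040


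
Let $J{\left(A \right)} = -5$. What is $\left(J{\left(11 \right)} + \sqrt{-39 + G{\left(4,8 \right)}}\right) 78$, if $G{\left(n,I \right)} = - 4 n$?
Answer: $-390 + 78 i \sqrt{55} \approx -390.0 + 578.46 i$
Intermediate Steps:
$\left(J{\left(11 \right)} + \sqrt{-39 + G{\left(4,8 \right)}}\right) 78 = \left(-5 + \sqrt{-39 - 16}\right) 78 = \left(-5 + \sqrt{-55}\right) 78 = \left(-5 + i \sqrt{55}\right) 78 = -390 + 78 i \sqrt{55}$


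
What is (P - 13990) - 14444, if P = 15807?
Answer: -12627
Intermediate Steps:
(P - 13990) - 14444 = (15807 - 13990) - 14444 = 1817 - 14444 = -12627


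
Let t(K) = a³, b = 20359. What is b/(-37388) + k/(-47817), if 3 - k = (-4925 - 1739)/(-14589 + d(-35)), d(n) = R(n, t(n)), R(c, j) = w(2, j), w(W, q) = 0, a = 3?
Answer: -1291260969221/2371086503604 ≈ -0.54459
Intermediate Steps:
t(K) = 27 (t(K) = 3³ = 27)
R(c, j) = 0
d(n) = 0
k = 37103/14589 (k = 3 - (-4925 - 1739)/(-14589 + 0) = 3 - (-6664)/(-14589) = 3 - (-6664)*(-1)/14589 = 3 - 1*6664/14589 = 3 - 6664/14589 = 37103/14589 ≈ 2.5432)
b/(-37388) + k/(-47817) = 20359/(-37388) + (37103/14589)/(-47817) = 20359*(-1/37388) + (37103/14589)*(-1/47817) = -20359/37388 - 3373/63418383 = -1291260969221/2371086503604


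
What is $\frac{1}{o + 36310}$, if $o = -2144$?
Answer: $\frac{1}{34166} \approx 2.9269 \cdot 10^{-5}$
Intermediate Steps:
$\frac{1}{o + 36310} = \frac{1}{-2144 + 36310} = \frac{1}{34166}$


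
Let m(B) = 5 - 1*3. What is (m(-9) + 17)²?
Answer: 361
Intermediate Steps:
m(B) = 2 (m(B) = 5 - 3 = 2)
(m(-9) + 17)² = (2 + 17)² = 19² = 361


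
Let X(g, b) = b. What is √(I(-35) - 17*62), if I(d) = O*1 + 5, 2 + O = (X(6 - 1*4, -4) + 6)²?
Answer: I*√1047 ≈ 32.357*I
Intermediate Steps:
O = 2 (O = -2 + (-4 + 6)² = -2 + 2² = -2 + 4 = 2)
I(d) = 7 (I(d) = 2*1 + 5 = 2 + 5 = 7)
√(I(-35) - 17*62) = √(7 - 17*62) = √(7 - 1054) = √(-1047) = I*√1047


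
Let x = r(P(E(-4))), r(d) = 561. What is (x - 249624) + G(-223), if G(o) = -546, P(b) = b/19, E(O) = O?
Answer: -249609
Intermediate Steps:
P(b) = b/19 (P(b) = b*(1/19) = b/19)
x = 561
(x - 249624) + G(-223) = (561 - 249624) - 546 = -249063 - 546 = -249609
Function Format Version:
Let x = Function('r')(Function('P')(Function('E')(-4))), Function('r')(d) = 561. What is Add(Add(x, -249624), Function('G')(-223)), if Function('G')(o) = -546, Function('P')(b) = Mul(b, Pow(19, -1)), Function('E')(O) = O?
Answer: -249609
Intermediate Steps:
Function('P')(b) = Mul(Rational(1, 19), b) (Function('P')(b) = Mul(b, Rational(1, 19)) = Mul(Rational(1, 19), b))
x = 561
Add(Add(x, -249624), Function('G')(-223)) = Add(Add(561, -249624), -546) = Add(-249063, -546) = -249609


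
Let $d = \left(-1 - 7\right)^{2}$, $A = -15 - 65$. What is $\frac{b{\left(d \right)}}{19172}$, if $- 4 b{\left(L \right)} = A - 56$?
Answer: $\frac{17}{9586} \approx 0.0017734$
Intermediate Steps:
$A = -80$ ($A = -15 - 65 = -80$)
$d = 64$ ($d = \left(-8\right)^{2} = 64$)
$b{\left(L \right)} = 34$ ($b{\left(L \right)} = - \frac{-80 - 56}{4} = \left(- \frac{1}{4}\right) \left(-136\right) = 34$)
$\frac{b{\left(d \right)}}{19172} = \frac{34}{19172} = 34 \cdot \frac{1}{19172} = \frac{17}{9586}$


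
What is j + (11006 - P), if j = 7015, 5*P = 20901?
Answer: 69204/5 ≈ 13841.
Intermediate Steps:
P = 20901/5 (P = (⅕)*20901 = 20901/5 ≈ 4180.2)
j + (11006 - P) = 7015 + (11006 - 1*20901/5) = 7015 + (11006 - 20901/5) = 7015 + 34129/5 = 69204/5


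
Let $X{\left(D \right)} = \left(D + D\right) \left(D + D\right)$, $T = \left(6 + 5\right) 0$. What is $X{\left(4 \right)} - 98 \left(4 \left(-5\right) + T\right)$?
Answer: $2024$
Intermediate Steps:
$T = 0$ ($T = 11 \cdot 0 = 0$)
$X{\left(D \right)} = 4 D^{2}$ ($X{\left(D \right)} = 2 D 2 D = 4 D^{2}$)
$X{\left(4 \right)} - 98 \left(4 \left(-5\right) + T\right) = 4 \cdot 4^{2} - 98 \left(4 \left(-5\right) + 0\right) = 4 \cdot 16 - 98 \left(-20 + 0\right) = 64 - -1960 = 64 + 1960 = 2024$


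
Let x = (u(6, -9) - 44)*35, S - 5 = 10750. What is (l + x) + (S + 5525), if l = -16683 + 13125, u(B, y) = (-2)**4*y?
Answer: 6142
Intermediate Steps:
S = 10755 (S = 5 + 10750 = 10755)
u(B, y) = 16*y
x = -6580 (x = (16*(-9) - 44)*35 = (-144 - 44)*35 = -188*35 = -6580)
l = -3558
(l + x) + (S + 5525) = (-3558 - 6580) + (10755 + 5525) = -10138 + 16280 = 6142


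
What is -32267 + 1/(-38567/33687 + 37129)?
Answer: -40357177615265/1250726056 ≈ -32267.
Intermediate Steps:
-32267 + 1/(-38567/33687 + 37129) = -32267 + 1/(1250726056/33687) = -32267 + 33687/1250726056 = -40357177615265/1250726056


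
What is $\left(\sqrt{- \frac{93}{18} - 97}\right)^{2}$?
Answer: $- \frac{613}{6} \approx -102.17$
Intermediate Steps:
$\left(\sqrt{- \frac{93}{18} - 97}\right)^{2} = \left(\sqrt{\left(-93\right) \frac{1}{18} - 97}\right)^{2} = \left(\sqrt{- \frac{31}{6} - 97}\right)^{2} = \left(\sqrt{- \frac{613}{6}}\right)^{2} = \left(\frac{i \sqrt{3678}}{6}\right)^{2} = - \frac{613}{6}$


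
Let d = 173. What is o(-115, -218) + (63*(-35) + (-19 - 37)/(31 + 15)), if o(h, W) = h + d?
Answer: -49409/23 ≈ -2148.2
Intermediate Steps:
o(h, W) = 173 + h (o(h, W) = h + 173 = 173 + h)
o(-115, -218) + (63*(-35) + (-19 - 37)/(31 + 15)) = (173 - 115) + (63*(-35) + (-19 - 37)/(31 + 15)) = 58 + (-2205 - 56/46) = 58 + (-2205 - 56*1/46) = 58 + (-2205 - 28/23) = 58 - 50743/23 = -49409/23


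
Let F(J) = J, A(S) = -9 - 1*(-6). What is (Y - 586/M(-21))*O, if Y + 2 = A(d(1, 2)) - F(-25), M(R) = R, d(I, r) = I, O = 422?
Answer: 424532/21 ≈ 20216.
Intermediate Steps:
A(S) = -3 (A(S) = -9 + 6 = -3)
Y = 20 (Y = -2 + (-3 - 1*(-25)) = -2 + (-3 + 25) = -2 + 22 = 20)
(Y - 586/M(-21))*O = (20 - 586/(-21))*422 = (20 - 586*(-1/21))*422 = (20 + 586/21)*422 = (1006/21)*422 = 424532/21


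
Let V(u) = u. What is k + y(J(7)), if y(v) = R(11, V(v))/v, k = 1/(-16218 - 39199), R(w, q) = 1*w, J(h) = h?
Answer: 609580/387919 ≈ 1.5714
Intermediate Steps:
R(w, q) = w
k = -1/55417 (k = 1/(-55417) = -1/55417 ≈ -1.8045e-5)
y(v) = 11/v
k + y(J(7)) = -1/55417 + 11/7 = 609580/387919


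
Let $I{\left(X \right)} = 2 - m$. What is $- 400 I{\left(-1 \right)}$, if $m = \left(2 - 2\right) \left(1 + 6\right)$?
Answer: $-800$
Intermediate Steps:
$m = 0$ ($m = 0 \cdot 7 = 0$)
$I{\left(X \right)} = 2$ ($I{\left(X \right)} = 2 - 0 = 2 + 0 = 2$)
$- 400 I{\left(-1 \right)} = \left(-400\right) 2 = -800$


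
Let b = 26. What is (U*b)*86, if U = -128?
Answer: -286208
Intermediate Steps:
(U*b)*86 = -128*26*86 = -3328*86 = -286208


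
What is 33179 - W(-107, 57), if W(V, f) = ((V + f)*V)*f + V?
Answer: -271664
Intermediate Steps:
W(V, f) = V + V*f*(V + f) (W(V, f) = (V*(V + f))*f + V = V*f*(V + f) + V = V + V*f*(V + f))
33179 - W(-107, 57) = 33179 - (-107)*(1 + 57² - 107*57) = 33179 - (-107)*(1 + 3249 - 6099) = 33179 - (-107)*(-2849) = 33179 - 1*304843 = 33179 - 304843 = -271664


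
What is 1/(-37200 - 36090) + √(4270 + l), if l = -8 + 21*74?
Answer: -1/73290 + 2*√1454 ≈ 76.263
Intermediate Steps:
l = 1546 (l = -8 + 1554 = 1546)
1/(-37200 - 36090) + √(4270 + l) = 1/(-37200 - 36090) + √(4270 + 1546) = 1/(-73290) + √5816 = -1/73290 + 2*√1454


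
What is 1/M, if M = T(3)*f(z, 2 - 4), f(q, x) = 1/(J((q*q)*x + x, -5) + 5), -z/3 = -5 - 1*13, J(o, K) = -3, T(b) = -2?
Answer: -1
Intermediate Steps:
z = 54 (z = -3*(-5 - 1*13) = -3*(-5 - 13) = -3*(-18) = 54)
f(q, x) = 1/2 (f(q, x) = 1/(-3 + 5) = 1/2)
M = -1 (M = -2*1/2 = -1)
1/M = 1/(-1) = -1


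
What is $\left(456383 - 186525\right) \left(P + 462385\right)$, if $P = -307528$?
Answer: $41789400306$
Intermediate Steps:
$\left(456383 - 186525\right) \left(P + 462385\right) = \left(456383 - 186525\right) \left(-307528 + 462385\right) = 269858 \cdot 154857 = 41789400306$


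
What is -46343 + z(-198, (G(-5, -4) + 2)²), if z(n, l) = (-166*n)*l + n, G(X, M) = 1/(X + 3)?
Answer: 27412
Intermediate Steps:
G(X, M) = 1/(3 + X)
z(n, l) = n - 166*l*n (z(n, l) = -166*l*n + n = n - 166*l*n)
-46343 + z(-198, (G(-5, -4) + 2)²) = -46343 - 198*(1 - 166*(1/(3 - 5) + 2)²) = -46343 - 198*(1 - 166*(1/(-2) + 2)²) = -46343 - 198*(1 - 166*(-½ + 2)²) = -46343 - 198*(1 - 166*(3/2)²) = -46343 - 198*(1 - 166*9/4) = -46343 - 198*(1 - 747/2) = -46343 - 198*(-745/2) = -46343 + 73755 = 27412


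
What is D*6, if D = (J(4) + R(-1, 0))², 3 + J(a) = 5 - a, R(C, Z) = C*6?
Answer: 384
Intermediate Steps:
R(C, Z) = 6*C
J(a) = 2 - a (J(a) = -3 + (5 - a) = 2 - a)
D = 64 (D = ((2 - 1*4) + 6*(-1))² = ((2 - 4) - 6)² = (-2 - 6)² = (-8)² = 64)
D*6 = 64*6 = 384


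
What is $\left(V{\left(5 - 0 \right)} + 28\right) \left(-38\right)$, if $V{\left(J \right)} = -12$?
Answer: $-608$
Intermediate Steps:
$\left(V{\left(5 - 0 \right)} + 28\right) \left(-38\right) = \left(-12 + 28\right) \left(-38\right) = 16 \left(-38\right) = -608$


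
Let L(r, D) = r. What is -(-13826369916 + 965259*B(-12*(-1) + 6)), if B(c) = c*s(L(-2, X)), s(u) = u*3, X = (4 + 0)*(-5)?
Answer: 13930617888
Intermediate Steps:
X = -20 (X = 4*(-5) = -20)
s(u) = 3*u
B(c) = -6*c (B(c) = c*(3*(-2)) = c*(-6) = -6*c)
-(-13826369916 + 965259*B(-12*(-1) + 6)) = -(-13826369916 - 5791554*(-12*(-1) + 6)) = -(-13826369916 - 5791554*(12 + 6)) = -965259/(1/(-14324 - 6*18)) = -965259/(1/(-14324 - 108)) = -965259/(1/(-14432)) = -965259/(-1/14432) = -965259*(-14432) = 13930617888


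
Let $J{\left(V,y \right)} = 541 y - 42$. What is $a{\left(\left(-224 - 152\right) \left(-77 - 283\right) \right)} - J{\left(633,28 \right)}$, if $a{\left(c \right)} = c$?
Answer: $120254$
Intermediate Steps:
$J{\left(V,y \right)} = -42 + 541 y$
$a{\left(\left(-224 - 152\right) \left(-77 - 283\right) \right)} - J{\left(633,28 \right)} = \left(-224 - 152\right) \left(-77 - 283\right) - \left(-42 + 541 \cdot 28\right) = \left(-376\right) \left(-360\right) - \left(-42 + 15148\right) = 135360 - 15106 = 120254$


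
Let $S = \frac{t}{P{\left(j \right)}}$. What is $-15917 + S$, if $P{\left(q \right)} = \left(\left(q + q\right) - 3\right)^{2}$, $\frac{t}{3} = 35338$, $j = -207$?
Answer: $- \frac{922561733}{57963} \approx -15916.0$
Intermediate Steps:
$t = 106014$ ($t = 3 \cdot 35338 = 106014$)
$P{\left(q \right)} = \left(-3 + 2 q\right)^{2}$ ($P{\left(q \right)} = \left(2 q - 3\right)^{2} = \left(-3 + 2 q\right)^{2}$)
$S = \frac{35338}{57963}$ ($S = \frac{106014}{\left(-3 + 2 \left(-207\right)\right)^{2}} = \frac{106014}{\left(-3 - 414\right)^{2}} = \frac{106014}{\left(-417\right)^{2}} = \frac{106014}{173889} = 106014 \cdot \frac{1}{173889} = \frac{35338}{57963} \approx 0.60966$)
$-15917 + S = -15917 + \frac{35338}{57963} = - \frac{922561733}{57963}$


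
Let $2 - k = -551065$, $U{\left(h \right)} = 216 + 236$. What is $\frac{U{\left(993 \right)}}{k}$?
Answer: $\frac{452}{551067} \approx 0.00082023$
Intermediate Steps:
$U{\left(h \right)} = 452$
$k = 551067$ ($k = 2 - -551065 = 2 + 551065 = 551067$)
$\frac{U{\left(993 \right)}}{k} = \frac{452}{551067}$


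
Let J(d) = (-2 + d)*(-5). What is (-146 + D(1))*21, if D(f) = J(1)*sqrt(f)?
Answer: -2961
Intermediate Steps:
J(d) = 10 - 5*d
D(f) = 5*sqrt(f) (D(f) = (10 - 5*1)*sqrt(f) = (10 - 5)*sqrt(f) = 5*sqrt(f))
(-146 + D(1))*21 = (-146 + 5*sqrt(1))*21 = (-146 + 5*1)*21 = (-146 + 5)*21 = -141*21 = -2961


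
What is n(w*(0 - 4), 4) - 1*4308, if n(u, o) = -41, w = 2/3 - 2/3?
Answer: -4349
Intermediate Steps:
w = 0 (w = 2*(⅓) - 2*⅓ = ⅔ - ⅔ = 0)
n(w*(0 - 4), 4) - 1*4308 = -41 - 1*4308 = -41 - 4308 = -4349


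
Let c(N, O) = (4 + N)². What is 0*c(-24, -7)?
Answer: 0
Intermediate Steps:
0*c(-24, -7) = 0*(4 - 24)² = 0*(-20)² = 0*400 = 0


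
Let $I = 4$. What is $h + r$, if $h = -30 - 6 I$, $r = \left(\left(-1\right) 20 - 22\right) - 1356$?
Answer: $-1452$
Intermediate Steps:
$r = -1398$ ($r = \left(-20 - 22\right) - 1356 = -42 - 1356 = -1398$)
$h = -54$ ($h = -30 - 24 = -54$)
$h + r = -54 - 1398 = -1452$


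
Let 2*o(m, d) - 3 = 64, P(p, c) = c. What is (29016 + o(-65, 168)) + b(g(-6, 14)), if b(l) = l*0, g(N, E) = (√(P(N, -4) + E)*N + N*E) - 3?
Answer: 58099/2 ≈ 29050.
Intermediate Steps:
o(m, d) = 67/2 (o(m, d) = 3/2 + (½)*64 = 3/2 + 32 = 67/2)
g(N, E) = -3 + E*N + N*√(-4 + E) (g(N, E) = (√(-4 + E)*N + N*E) - 3 = (N*√(-4 + E) + E*N) - 3 = (E*N + N*√(-4 + E)) - 3 = -3 + E*N + N*√(-4 + E))
b(l) = 0
(29016 + o(-65, 168)) + b(g(-6, 14)) = (29016 + 67/2) + 0 = 58099/2 + 0 = 58099/2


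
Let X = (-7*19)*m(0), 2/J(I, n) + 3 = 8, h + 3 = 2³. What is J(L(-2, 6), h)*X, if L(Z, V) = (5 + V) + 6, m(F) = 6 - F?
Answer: -1596/5 ≈ -319.20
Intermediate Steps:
h = 5 (h = -3 + 2³ = -3 + 8 = 5)
L(Z, V) = 11 + V
J(I, n) = ⅖ (J(I, n) = 2/(-3 + 8) = 2/5 = 2*(⅕) = ⅖)
X = -798 (X = (-7*19)*(6 - 1*0) = -133*(6 + 0) = -133*6 = -798)
J(L(-2, 6), h)*X = (⅖)*(-798) = -1596/5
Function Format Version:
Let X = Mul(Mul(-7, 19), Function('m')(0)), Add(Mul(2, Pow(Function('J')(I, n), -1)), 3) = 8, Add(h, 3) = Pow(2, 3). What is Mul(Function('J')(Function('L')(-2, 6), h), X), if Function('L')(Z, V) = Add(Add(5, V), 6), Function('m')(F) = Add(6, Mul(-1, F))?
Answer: Rational(-1596, 5) ≈ -319.20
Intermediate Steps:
h = 5 (h = Add(-3, Pow(2, 3)) = Add(-3, 8) = 5)
Function('L')(Z, V) = Add(11, V)
Function('J')(I, n) = Rational(2, 5) (Function('J')(I, n) = Mul(2, Pow(Add(-3, 8), -1)) = Mul(2, Pow(5, -1)) = Mul(2, Rational(1, 5)) = Rational(2, 5))
X = -798 (X = Mul(Mul(-7, 19), Add(6, Mul(-1, 0))) = Mul(-133, Add(6, 0)) = Mul(-133, 6) = -798)
Mul(Function('J')(Function('L')(-2, 6), h), X) = Mul(Rational(2, 5), -798) = Rational(-1596, 5)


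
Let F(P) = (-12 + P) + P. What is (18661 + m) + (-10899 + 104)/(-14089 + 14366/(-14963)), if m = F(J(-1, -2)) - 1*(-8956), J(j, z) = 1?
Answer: 5820492136896/210828073 ≈ 27608.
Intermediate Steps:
F(P) = -12 + 2*P
m = 8946 (m = (-12 + 2*1) - 1*(-8956) = (-12 + 2) + 8956 = -10 + 8956 = 8946)
(18661 + m) + (-10899 + 104)/(-14089 + 14366/(-14963)) = (18661 + 8946) + (-10899 + 104)/(-14089 + 14366/(-14963)) = 27607 - 10795/(-14089 + 14366*(-1/14963)) = 27607 - 10795/(-14089 - 14366/14963) = 27607 - 10795/(-210828073/14963) = 27607 - 10795*(-14963/210828073) = 27607 + 161525585/210828073 = 5820492136896/210828073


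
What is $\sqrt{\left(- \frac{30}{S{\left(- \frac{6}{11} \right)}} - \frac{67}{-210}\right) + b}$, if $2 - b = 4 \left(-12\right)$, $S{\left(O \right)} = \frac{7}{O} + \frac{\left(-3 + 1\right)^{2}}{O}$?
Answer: $\frac{\sqrt{276445470}}{2310} \approx 7.1977$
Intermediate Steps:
$S{\left(O \right)} = \frac{11}{O}$ ($S{\left(O \right)} = \frac{7}{O} + \frac{\left(-2\right)^{2}}{O} = \frac{7}{O} + \frac{4}{O} = \frac{11}{O}$)
$b = 50$ ($b = 2 - 4 \left(-12\right) = 2 - -48 = 2 + 48 = 50$)
$\sqrt{\left(- \frac{30}{S{\left(- \frac{6}{11} \right)}} - \frac{67}{-210}\right) + b} = \sqrt{\left(- \frac{30}{11 \frac{1}{\left(-6\right) \frac{1}{11}}} - \frac{67}{-210}\right) + 50} = \sqrt{\left(- \frac{30}{11 \frac{1}{\left(-6\right) \frac{1}{11}}} - - \frac{67}{210}\right) + 50} = \sqrt{\left(- \frac{30}{11 \frac{1}{- \frac{6}{11}}} + \frac{67}{210}\right) + 50} = \sqrt{\left(- \frac{30}{11 \left(- \frac{11}{6}\right)} + \frac{67}{210}\right) + 50} = \sqrt{\left(- \frac{30}{- \frac{121}{6}} + \frac{67}{210}\right) + 50} = \sqrt{\left(\left(-30\right) \left(- \frac{6}{121}\right) + \frac{67}{210}\right) + 50} = \sqrt{\left(\frac{180}{121} + \frac{67}{210}\right) + 50} = \sqrt{\frac{45907}{25410} + 50} = \sqrt{\frac{1316407}{25410}} = \frac{\sqrt{276445470}}{2310}$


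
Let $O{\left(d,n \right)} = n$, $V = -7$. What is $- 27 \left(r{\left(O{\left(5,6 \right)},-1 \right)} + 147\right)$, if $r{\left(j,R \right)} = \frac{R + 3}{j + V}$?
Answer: $-3915$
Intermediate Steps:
$r{\left(j,R \right)} = \frac{3 + R}{-7 + j}$ ($r{\left(j,R \right)} = \frac{R + 3}{j - 7} = \frac{3 + R}{-7 + j}$)
$- 27 \left(r{\left(O{\left(5,6 \right)},-1 \right)} + 147\right) = - 27 \left(\frac{3 - 1}{-7 + 6} + 147\right) = - 27 \left(\frac{1}{-1} \cdot 2 + 147\right) = - 27 \left(\left(-1\right) 2 + 147\right) = - 27 \left(-2 + 147\right) = \left(-27\right) 145 = -3915$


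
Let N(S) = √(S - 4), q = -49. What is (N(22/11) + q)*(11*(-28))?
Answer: 15092 - 308*I*√2 ≈ 15092.0 - 435.58*I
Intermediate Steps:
N(S) = √(-4 + S)
(N(22/11) + q)*(11*(-28)) = (√(-4 + 22/11) - 49)*(11*(-28)) = (√(-4 + 22*(1/11)) - 49)*(-308) = (√(-4 + 2) - 49)*(-308) = (√(-2) - 49)*(-308) = (I*√2 - 49)*(-308) = (-49 + I*√2)*(-308) = 15092 - 308*I*√2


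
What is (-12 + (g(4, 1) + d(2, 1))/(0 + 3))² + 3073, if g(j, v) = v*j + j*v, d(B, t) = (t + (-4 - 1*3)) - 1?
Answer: 28882/9 ≈ 3209.1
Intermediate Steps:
d(B, t) = -8 + t (d(B, t) = (t + (-4 - 3)) - 1 = (t - 7) - 1 = (-7 + t) - 1 = -8 + t)
g(j, v) = 2*j*v (g(j, v) = j*v + j*v = 2*j*v)
(-12 + (g(4, 1) + d(2, 1))/(0 + 3))² + 3073 = (-12 + (2*4*1 + (-8 + 1))/(0 + 3))² + 3073 = (-12 + (8 - 7)/3)² + 3073 = (-12 + 1*(⅓))² + 3073 = (-12 + ⅓)² + 3073 = (-35/3)² + 3073 = 1225/9 + 3073 = 28882/9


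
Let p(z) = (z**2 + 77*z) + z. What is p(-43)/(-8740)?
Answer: 301/1748 ≈ 0.17220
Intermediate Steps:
p(z) = z**2 + 78*z
p(-43)/(-8740) = -43*(78 - 43)/(-8740) = -43*35*(-1/8740) = -1505*(-1/8740) = 301/1748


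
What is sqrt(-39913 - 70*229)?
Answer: I*sqrt(55943) ≈ 236.52*I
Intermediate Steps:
sqrt(-39913 - 70*229) = sqrt(-39913 - 16030) = sqrt(-55943) = I*sqrt(55943)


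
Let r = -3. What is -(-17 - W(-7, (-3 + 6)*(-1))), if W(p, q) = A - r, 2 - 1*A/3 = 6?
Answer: 8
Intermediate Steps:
A = -12 (A = 6 - 3*6 = 6 - 18 = -12)
W(p, q) = -9 (W(p, q) = -12 - 1*(-3) = -12 + 3 = -9)
-(-17 - W(-7, (-3 + 6)*(-1))) = -(-17 - 1*(-9)) = -(-17 + 9) = -1*(-8) = 8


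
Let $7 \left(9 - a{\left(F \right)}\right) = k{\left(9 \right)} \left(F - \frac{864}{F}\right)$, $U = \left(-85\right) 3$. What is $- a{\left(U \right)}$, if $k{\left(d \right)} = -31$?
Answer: $\frac{657642}{595} \approx 1105.3$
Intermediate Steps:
$U = -255$
$a{\left(F \right)} = 9 - \frac{26784}{7 F} + \frac{31 F}{7}$ ($a{\left(F \right)} = 9 - \frac{\left(-31\right) \left(F - \frac{864}{F}\right)}{7} = 9 - \frac{- 31 F + \frac{26784}{F}}{7} = 9 + \left(- \frac{26784}{7 F} + \frac{31 F}{7}\right) = 9 - \frac{26784}{7 F} + \frac{31 F}{7}$)
$- a{\left(U \right)} = - (9 - \frac{26784}{7 \left(-255\right)} + \frac{31}{7} \left(-255\right)) = - (9 - - \frac{8928}{595} - \frac{7905}{7}) = - (9 + \frac{8928}{595} - \frac{7905}{7}) = \left(-1\right) \left(- \frac{657642}{595}\right) = \frac{657642}{595}$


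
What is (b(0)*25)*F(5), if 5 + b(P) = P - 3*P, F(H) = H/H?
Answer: -125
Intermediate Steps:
F(H) = 1
b(P) = -5 - 2*P (b(P) = -5 + (P - 3*P) = -5 - 2*P)
(b(0)*25)*F(5) = ((-5 - 2*0)*25)*1 = ((-5 + 0)*25)*1 = -5*25*1 = -125*1 = -125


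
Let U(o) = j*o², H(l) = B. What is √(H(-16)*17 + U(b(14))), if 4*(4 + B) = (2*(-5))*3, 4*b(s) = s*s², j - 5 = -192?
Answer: I*√352006590/2 ≈ 9380.9*I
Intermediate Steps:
j = -187 (j = 5 - 192 = -187)
b(s) = s³/4 (b(s) = (s*s²)/4 = s³/4)
B = -23/2 (B = -4 + ((2*(-5))*3)/4 = -4 + (-10*3)/4 = -4 + (¼)*(-30) = -4 - 15/2 = -23/2 ≈ -11.500)
H(l) = -23/2
U(o) = -187*o²
√(H(-16)*17 + U(b(14))) = √(-23/2*17 - 187*((¼)*14³)²) = √(-391/2 - 187*((¼)*2744)²) = √(-391/2 - 187*686²) = √(-391/2 - 187*470596) = √(-391/2 - 88001452) = √(-176003295/2) = I*√352006590/2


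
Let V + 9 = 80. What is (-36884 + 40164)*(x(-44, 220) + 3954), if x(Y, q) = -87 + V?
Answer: 12916640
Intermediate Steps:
V = 71 (V = -9 + 80 = 71)
x(Y, q) = -16 (x(Y, q) = -87 + 71 = -16)
(-36884 + 40164)*(x(-44, 220) + 3954) = (-36884 + 40164)*(-16 + 3954) = 3280*3938 = 12916640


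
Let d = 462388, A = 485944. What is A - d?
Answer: 23556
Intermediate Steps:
A - d = 485944 - 1*462388 = 485944 - 462388 = 23556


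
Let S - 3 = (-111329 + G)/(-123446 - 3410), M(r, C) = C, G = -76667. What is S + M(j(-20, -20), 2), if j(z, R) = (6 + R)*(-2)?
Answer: 205569/31714 ≈ 6.4820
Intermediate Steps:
j(z, R) = -12 - 2*R
S = 142141/31714 (S = 3 + (-111329 - 76667)/(-123446 - 3410) = 3 - 187996/(-126856) = 3 - 187996*(-1/126856) = 3 + 46999/31714 = 142141/31714 ≈ 4.4820)
S + M(j(-20, -20), 2) = 142141/31714 + 2 = 205569/31714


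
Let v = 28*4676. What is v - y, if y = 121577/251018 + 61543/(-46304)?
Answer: 760901980916691/5811568736 ≈ 1.3093e+5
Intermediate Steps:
y = -4909449683/5811568736 (y = 121577*(1/251018) + 61543*(-1/46304) = 121577/251018 - 61543/46304 = -4909449683/5811568736 ≈ -0.84477)
v = 130928
v - y = 130928 - 1*(-4909449683/5811568736) = 130928 + 4909449683/5811568736 = 760901980916691/5811568736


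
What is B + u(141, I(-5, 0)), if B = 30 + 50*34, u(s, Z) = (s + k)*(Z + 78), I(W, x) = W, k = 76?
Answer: 17571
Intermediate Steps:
u(s, Z) = (76 + s)*(78 + Z) (u(s, Z) = (s + 76)*(Z + 78) = (76 + s)*(78 + Z))
B = 1730 (B = 30 + 1700 = 1730)
B + u(141, I(-5, 0)) = 1730 + (5928 + 76*(-5) + 78*141 - 5*141) = 1730 + (5928 - 380 + 10998 - 705) = 1730 + 15841 = 17571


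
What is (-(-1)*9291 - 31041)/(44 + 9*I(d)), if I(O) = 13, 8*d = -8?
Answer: -21750/161 ≈ -135.09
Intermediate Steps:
d = -1 (d = (⅛)*(-8) = -1)
(-(-1)*9291 - 31041)/(44 + 9*I(d)) = (-(-1)*9291 - 31041)/(44 + 9*13) = (-1*(-9291) - 31041)/(44 + 117) = (9291 - 31041)/161 = -21750*1/161 = -21750/161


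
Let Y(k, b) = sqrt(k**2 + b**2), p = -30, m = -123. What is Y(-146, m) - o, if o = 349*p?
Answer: 10470 + sqrt(36445) ≈ 10661.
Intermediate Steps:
Y(k, b) = sqrt(b**2 + k**2)
o = -10470 (o = 349*(-30) = -10470)
Y(-146, m) - o = sqrt((-123)**2 + (-146)**2) - 1*(-10470) = sqrt(15129 + 21316) + 10470 = sqrt(36445) + 10470 = 10470 + sqrt(36445)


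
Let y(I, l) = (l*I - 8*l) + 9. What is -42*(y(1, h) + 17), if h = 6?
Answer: 672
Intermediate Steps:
y(I, l) = 9 - 8*l + I*l (y(I, l) = (I*l - 8*l) + 9 = (-8*l + I*l) + 9 = 9 - 8*l + I*l)
-42*(y(1, h) + 17) = -42*((9 - 8*6 + 1*6) + 17) = -42*((9 - 48 + 6) + 17) = -42*(-33 + 17) = -42*(-16) = 672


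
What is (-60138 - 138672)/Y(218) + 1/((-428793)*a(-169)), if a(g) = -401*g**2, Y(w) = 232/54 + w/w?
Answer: -2027795271166467259/54020444566803 ≈ -37538.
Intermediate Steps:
Y(w) = 143/27 (Y(w) = 232*(1/54) + 1 = 116/27 + 1 = 143/27)
(-60138 - 138672)/Y(218) + 1/((-428793)*a(-169)) = (-60138 - 138672)/(143/27) + 1/((-428793)*((-401*(-169)**2))) = -198810*27/143 - 1/(428793*((-401*28561))) = -5367870/143 - 1/428793/(-11452961) = -5367870/143 - 1/428793*(-1/11452961) = -5367870/143 + 1/4910949506073 = -2027795271166467259/54020444566803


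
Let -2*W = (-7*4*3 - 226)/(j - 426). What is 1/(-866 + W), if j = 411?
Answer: -3/2629 ≈ -0.0011411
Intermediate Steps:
W = -31/3 (W = -(-7*4*3 - 226)/(2*(411 - 426)) = -(-28*3 - 226)/(2*(-15)) = -(-84 - 226)*(-1)/(2*15) = -(-155)*(-1)/15 = -½*62/3 = -31/3 ≈ -10.333)
1/(-866 + W) = 1/(-866 - 31/3) = 1/(-2629/3) = -3/2629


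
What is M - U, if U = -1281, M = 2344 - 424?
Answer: 3201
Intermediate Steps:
M = 1920
M - U = 1920 - 1*(-1281) = 1920 + 1281 = 3201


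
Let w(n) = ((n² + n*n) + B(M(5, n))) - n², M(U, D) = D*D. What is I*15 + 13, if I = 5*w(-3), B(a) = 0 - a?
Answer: 13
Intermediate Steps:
M(U, D) = D²
B(a) = -a
w(n) = 0 (w(n) = ((n² + n*n) - n²) - n² = ((n² + n²) - n²) - n² = (2*n² - n²) - n² = n² - n² = 0)
I = 0 (I = 5*0 = 0)
I*15 + 13 = 0*15 + 13 = 0 + 13 = 13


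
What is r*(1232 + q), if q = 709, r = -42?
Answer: -81522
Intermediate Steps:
r*(1232 + q) = -42*(1232 + 709) = -42*1941 = -81522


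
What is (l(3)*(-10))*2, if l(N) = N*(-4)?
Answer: 240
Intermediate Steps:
l(N) = -4*N
(l(3)*(-10))*2 = (-4*3*(-10))*2 = -12*(-10)*2 = 120*2 = 240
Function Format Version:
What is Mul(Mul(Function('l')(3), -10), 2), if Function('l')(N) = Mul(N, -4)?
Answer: 240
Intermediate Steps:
Function('l')(N) = Mul(-4, N)
Mul(Mul(Function('l')(3), -10), 2) = Mul(Mul(Mul(-4, 3), -10), 2) = Mul(Mul(-12, -10), 2) = Mul(120, 2) = 240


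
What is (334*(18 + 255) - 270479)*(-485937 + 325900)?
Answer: 28694153989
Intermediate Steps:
(334*(18 + 255) - 270479)*(-485937 + 325900) = (334*273 - 270479)*(-160037) = (91182 - 270479)*(-160037) = -179297*(-160037) = 28694153989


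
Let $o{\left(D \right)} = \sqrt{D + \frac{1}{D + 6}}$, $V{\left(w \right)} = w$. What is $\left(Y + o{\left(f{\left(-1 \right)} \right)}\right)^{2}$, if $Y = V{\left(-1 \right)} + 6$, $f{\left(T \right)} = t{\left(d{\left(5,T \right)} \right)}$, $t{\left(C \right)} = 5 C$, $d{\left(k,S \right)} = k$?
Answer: $\frac{1551}{31} + \frac{20 \sqrt{6014}}{31} \approx 100.06$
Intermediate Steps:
$f{\left(T \right)} = 25$ ($f{\left(T \right)} = 5 \cdot 5 = 25$)
$o{\left(D \right)} = \sqrt{D + \frac{1}{6 + D}}$
$Y = 5$ ($Y = -1 + 6 = 5$)
$\left(Y + o{\left(f{\left(-1 \right)} \right)}\right)^{2} = \left(5 + \sqrt{\frac{1 + 25 \left(6 + 25\right)}{6 + 25}}\right)^{2} = \left(5 + \sqrt{\frac{1 + 25 \cdot 31}{31}}\right)^{2} = \left(5 + \sqrt{\frac{1 + 775}{31}}\right)^{2} = \left(5 + \sqrt{\frac{1}{31} \cdot 776}\right)^{2} = \left(5 + \sqrt{\frac{776}{31}}\right)^{2} = \left(5 + \frac{2 \sqrt{6014}}{31}\right)^{2}$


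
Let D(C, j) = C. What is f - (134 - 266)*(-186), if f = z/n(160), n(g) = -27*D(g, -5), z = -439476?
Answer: -8802097/360 ≈ -24450.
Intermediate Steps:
n(g) = -27*g
f = 36623/360 (f = -439476/((-27*160)) = -439476/(-4320) = -439476*(-1/4320) = 36623/360 ≈ 101.73)
f - (134 - 266)*(-186) = 36623/360 - (134 - 266)*(-186) = 36623/360 - (-132)*(-186) = 36623/360 - 1*24552 = 36623/360 - 24552 = -8802097/360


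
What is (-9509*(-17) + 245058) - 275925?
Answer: 130786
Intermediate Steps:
(-9509*(-17) + 245058) - 275925 = (161653 + 245058) - 275925 = 406711 - 275925 = 130786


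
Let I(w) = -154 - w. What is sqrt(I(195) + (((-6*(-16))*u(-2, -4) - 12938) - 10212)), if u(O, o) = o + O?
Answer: 15*I*sqrt(107) ≈ 155.16*I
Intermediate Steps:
u(O, o) = O + o
sqrt(I(195) + (((-6*(-16))*u(-2, -4) - 12938) - 10212)) = sqrt((-154 - 1*195) + (((-6*(-16))*(-2 - 4) - 12938) - 10212)) = sqrt((-154 - 195) + ((96*(-6) - 12938) - 10212)) = sqrt(-349 + ((-576 - 12938) - 10212)) = sqrt(-349 + (-13514 - 10212)) = sqrt(-349 - 23726) = sqrt(-24075) = 15*I*sqrt(107)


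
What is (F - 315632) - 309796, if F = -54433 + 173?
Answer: -679688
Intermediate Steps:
F = -54260
(F - 315632) - 309796 = (-54260 - 315632) - 309796 = -369892 - 309796 = -679688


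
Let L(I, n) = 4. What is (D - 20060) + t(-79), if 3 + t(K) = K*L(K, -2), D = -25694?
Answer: -46073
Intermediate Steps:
t(K) = -3 + 4*K (t(K) = -3 + K*4 = -3 + 4*K)
(D - 20060) + t(-79) = (-25694 - 20060) + (-3 + 4*(-79)) = -45754 + (-3 - 316) = -45754 - 319 = -46073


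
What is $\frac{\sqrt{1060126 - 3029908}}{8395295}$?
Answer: $\frac{i \sqrt{1969782}}{8395295} \approx 0.00016718 i$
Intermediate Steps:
$\frac{\sqrt{1060126 - 3029908}}{8395295} = \sqrt{-1969782} \cdot \frac{1}{8395295} = i \sqrt{1969782} \cdot \frac{1}{8395295} = \frac{i \sqrt{1969782}}{8395295}$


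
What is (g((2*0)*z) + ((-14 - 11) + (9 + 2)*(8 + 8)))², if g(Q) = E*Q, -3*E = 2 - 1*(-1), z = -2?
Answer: 22801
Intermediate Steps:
E = -1 (E = -(2 - 1*(-1))/3 = -(2 + 1)/3 = -⅓*3 = -1)
g(Q) = -Q
(g((2*0)*z) + ((-14 - 11) + (9 + 2)*(8 + 8)))² = (-2*0*(-2) + ((-14 - 11) + (9 + 2)*(8 + 8)))² = (-0*(-2) + (-25 + 11*16))² = (-1*0 + (-25 + 176))² = (0 + 151)² = 151² = 22801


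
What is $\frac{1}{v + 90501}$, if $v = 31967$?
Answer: $\frac{1}{122468} \approx 8.1654 \cdot 10^{-6}$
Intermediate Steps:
$\frac{1}{v + 90501} = \frac{1}{31967 + 90501} = \frac{1}{122468}$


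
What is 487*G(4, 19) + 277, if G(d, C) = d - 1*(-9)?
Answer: 6608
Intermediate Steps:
G(d, C) = 9 + d (G(d, C) = d + 9 = 9 + d)
487*G(4, 19) + 277 = 487*(9 + 4) + 277 = 487*13 + 277 = 6331 + 277 = 6608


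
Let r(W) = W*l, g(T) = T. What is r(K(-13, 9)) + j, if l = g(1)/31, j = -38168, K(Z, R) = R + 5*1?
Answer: -1183194/31 ≈ -38168.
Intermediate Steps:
K(Z, R) = 5 + R (K(Z, R) = R + 5 = 5 + R)
l = 1/31 ≈ 0.032258
r(W) = W/31 (r(W) = W*(1/31) = W/31)
r(K(-13, 9)) + j = (5 + 9)/31 - 38168 = (1/31)*14 - 38168 = 14/31 - 38168 = -1183194/31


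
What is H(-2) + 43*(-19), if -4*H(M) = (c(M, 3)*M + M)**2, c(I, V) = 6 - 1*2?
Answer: -842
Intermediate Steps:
c(I, V) = 4 (c(I, V) = 6 - 2 = 4)
H(M) = -25*M**2/4 (H(M) = -(4*M + M)**2/4 = -25*M**2/4)
H(-2) + 43*(-19) = -25/4*(-2)**2 + 43*(-19) = -25/4*4 - 817 = -25 - 817 = -842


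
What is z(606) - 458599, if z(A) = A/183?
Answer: -27974337/61 ≈ -4.5860e+5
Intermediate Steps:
z(A) = A/183 (z(A) = A*(1/183) = A/183)
z(606) - 458599 = (1/183)*606 - 458599 = 202/61 - 458599 = -27974337/61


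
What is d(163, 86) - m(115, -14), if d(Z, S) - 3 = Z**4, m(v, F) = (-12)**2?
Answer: 705911620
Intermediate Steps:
m(v, F) = 144
d(Z, S) = 3 + Z**4
d(163, 86) - m(115, -14) = (3 + 163**4) - 1*144 = (3 + 705911761) - 144 = 705911764 - 144 = 705911620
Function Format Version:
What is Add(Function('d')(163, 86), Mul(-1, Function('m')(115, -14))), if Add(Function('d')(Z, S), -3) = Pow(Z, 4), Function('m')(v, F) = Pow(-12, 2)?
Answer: 705911620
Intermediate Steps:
Function('m')(v, F) = 144
Function('d')(Z, S) = Add(3, Pow(Z, 4))
Add(Function('d')(163, 86), Mul(-1, Function('m')(115, -14))) = Add(Add(3, Pow(163, 4)), Mul(-1, 144)) = Add(Add(3, 705911761), -144) = Add(705911764, -144) = 705911620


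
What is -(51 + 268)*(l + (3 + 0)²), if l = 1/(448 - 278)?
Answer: -488389/170 ≈ -2872.9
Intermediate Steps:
l = 1/170 ≈ 0.0058824
-(51 + 268)*(l + (3 + 0)²) = -(51 + 268)*(1/170 + (3 + 0)²) = -319*(1/170 + 3²) = -319*(1/170 + 9) = -319*1531/170 = -1*488389/170 = -488389/170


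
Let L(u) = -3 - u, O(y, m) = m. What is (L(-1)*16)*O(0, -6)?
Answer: 192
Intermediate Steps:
(L(-1)*16)*O(0, -6) = ((-3 - 1*(-1))*16)*(-6) = ((-3 + 1)*16)*(-6) = -2*16*(-6) = -32*(-6) = 192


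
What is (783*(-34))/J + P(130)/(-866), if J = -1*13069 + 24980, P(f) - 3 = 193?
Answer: -12694604/5157463 ≈ -2.4614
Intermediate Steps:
P(f) = 196 (P(f) = 3 + 193 = 196)
J = 11911 (J = -13069 + 24980 = 11911)
(783*(-34))/J + P(130)/(-866) = (783*(-34))/11911 + 196/(-866) = -26622*1/11911 + 196*(-1/866) = -26622/11911 - 98/433 = -12694604/5157463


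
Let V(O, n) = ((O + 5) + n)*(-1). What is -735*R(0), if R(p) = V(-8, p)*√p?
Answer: 0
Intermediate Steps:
V(O, n) = -5 - O - n (V(O, n) = ((5 + O) + n)*(-1) = (5 + O + n)*(-1) = -5 - O - n)
R(p) = √p*(3 - p) (R(p) = (-5 - 1*(-8) - p)*√p = (-5 + 8 - p)*√p = (3 - p)*√p = √p*(3 - p))
-735*R(0) = -735*√0*(3 - 1*0) = -0*(3 + 0) = -0*3 = -735*0 = 0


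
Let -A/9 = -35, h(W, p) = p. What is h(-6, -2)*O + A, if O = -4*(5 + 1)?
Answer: 363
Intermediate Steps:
O = -24 (O = -4*6 = -24)
A = 315 (A = -9*(-35) = 315)
h(-6, -2)*O + A = -2*(-24) + 315 = 48 + 315 = 363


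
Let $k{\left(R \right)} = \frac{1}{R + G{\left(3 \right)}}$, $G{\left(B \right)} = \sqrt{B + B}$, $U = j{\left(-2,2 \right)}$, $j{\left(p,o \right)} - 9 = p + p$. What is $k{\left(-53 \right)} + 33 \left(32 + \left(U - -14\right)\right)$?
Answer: $\frac{4717396}{2803} - \frac{\sqrt{6}}{2803} \approx 1683.0$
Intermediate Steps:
$j{\left(p,o \right)} = 9 + 2 p$ ($j{\left(p,o \right)} = 9 + \left(p + p\right) = 9 + 2 p$)
$U = 5$ ($U = 9 + 2 \left(-2\right) = 9 - 4 = 5$)
$G{\left(B \right)} = \sqrt{2} \sqrt{B}$ ($G{\left(B \right)} = \sqrt{2 B} = \sqrt{2} \sqrt{B}$)
$k{\left(R \right)} = \frac{1}{R + \sqrt{6}}$ ($k{\left(R \right)} = \frac{1}{R + \sqrt{2} \sqrt{3}} = \frac{1}{R + \sqrt{6}}$)
$k{\left(-53 \right)} + 33 \left(32 + \left(U - -14\right)\right) = \frac{1}{-53 + \sqrt{6}} + 33 \left(32 + \left(5 - -14\right)\right) = \frac{1}{-53 + \sqrt{6}} + 33 \left(32 + \left(5 + 14\right)\right) = \frac{1}{-53 + \sqrt{6}} + 33 \left(32 + 19\right) = \frac{1}{-53 + \sqrt{6}} + 33 \cdot 51 = \frac{1}{-53 + \sqrt{6}} + 1683 = 1683 + \frac{1}{-53 + \sqrt{6}}$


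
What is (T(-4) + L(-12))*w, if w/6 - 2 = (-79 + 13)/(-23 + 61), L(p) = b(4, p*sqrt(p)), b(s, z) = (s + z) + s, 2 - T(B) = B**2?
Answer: -180/19 - 720*I*sqrt(3)/19 ≈ -9.4737 - 65.636*I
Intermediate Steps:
T(B) = 2 - B**2
b(s, z) = z + 2*s
L(p) = 8 + p**(3/2) (L(p) = p*sqrt(p) + 2*4 = p**(3/2) + 8 = 8 + p**(3/2))
w = 30/19 (w = 12 + 6*((-79 + 13)/(-23 + 61)) = 12 + 6*(-66/38) = 12 + 6*(-66*1/38) = 12 + 6*(-33/19) = 12 - 198/19 = 30/19 ≈ 1.5789)
(T(-4) + L(-12))*w = ((2 - 1*(-4)**2) + (8 + (-12)**(3/2)))*(30/19) = ((2 - 1*16) + (8 - 24*I*sqrt(3)))*(30/19) = ((2 - 16) + (8 - 24*I*sqrt(3)))*(30/19) = (-14 + (8 - 24*I*sqrt(3)))*(30/19) = (-6 - 24*I*sqrt(3))*(30/19) = -180/19 - 720*I*sqrt(3)/19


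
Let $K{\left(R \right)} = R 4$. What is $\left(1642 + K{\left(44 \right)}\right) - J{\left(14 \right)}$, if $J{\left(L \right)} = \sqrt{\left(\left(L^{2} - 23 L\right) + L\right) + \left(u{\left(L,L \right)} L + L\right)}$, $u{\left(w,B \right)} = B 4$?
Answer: $1818 - 7 \sqrt{14} \approx 1791.8$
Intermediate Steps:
$u{\left(w,B \right)} = 4 B$
$K{\left(R \right)} = 4 R$
$J{\left(L \right)} = \sqrt{- 21 L + 5 L^{2}}$ ($J{\left(L \right)} = \sqrt{\left(\left(L^{2} - 23 L\right) + L\right) + \left(4 L L + L\right)} = \sqrt{\left(L^{2} - 22 L\right) + \left(4 L^{2} + L\right)} = \sqrt{\left(L^{2} - 22 L\right) + \left(L + 4 L^{2}\right)} = \sqrt{- 21 L + 5 L^{2}}$)
$\left(1642 + K{\left(44 \right)}\right) - J{\left(14 \right)} = \left(1642 + 4 \cdot 44\right) - \sqrt{14 \left(-21 + 5 \cdot 14\right)} = \left(1642 + 176\right) - \sqrt{14 \left(-21 + 70\right)} = 1818 - \sqrt{14 \cdot 49} = 1818 - \sqrt{686} = 1818 - 7 \sqrt{14}$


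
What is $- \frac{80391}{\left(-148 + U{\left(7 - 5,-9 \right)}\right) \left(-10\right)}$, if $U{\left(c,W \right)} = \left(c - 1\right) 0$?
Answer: $- \frac{80391}{1480} \approx -54.318$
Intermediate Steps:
$U{\left(c,W \right)} = 0$ ($U{\left(c,W \right)} = \left(-1 + c\right) 0 = 0$)
$- \frac{80391}{\left(-148 + U{\left(7 - 5,-9 \right)}\right) \left(-10\right)} = - \frac{80391}{\left(-148 + 0\right) \left(-10\right)} = - \frac{80391}{\left(-148\right) \left(-10\right)} = - \frac{80391}{1480}$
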